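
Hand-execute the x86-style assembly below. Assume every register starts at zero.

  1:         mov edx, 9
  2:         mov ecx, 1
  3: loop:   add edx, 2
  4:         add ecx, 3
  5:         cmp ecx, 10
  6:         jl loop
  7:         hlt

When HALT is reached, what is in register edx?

edx=9
ecx=1
edx=9+2=11
ecx=1+3=4
cmp ecx, 10  (cmp 4,10)
jl loop: taken
edx=11+2=13
ecx=4+3=7
cmp ecx, 10  (cmp 7,10)
jl loop: taken
edx=13+2=15
ecx=7+3=10
cmp ecx, 10  (cmp 10,10)
jl loop: not taken
halt.

15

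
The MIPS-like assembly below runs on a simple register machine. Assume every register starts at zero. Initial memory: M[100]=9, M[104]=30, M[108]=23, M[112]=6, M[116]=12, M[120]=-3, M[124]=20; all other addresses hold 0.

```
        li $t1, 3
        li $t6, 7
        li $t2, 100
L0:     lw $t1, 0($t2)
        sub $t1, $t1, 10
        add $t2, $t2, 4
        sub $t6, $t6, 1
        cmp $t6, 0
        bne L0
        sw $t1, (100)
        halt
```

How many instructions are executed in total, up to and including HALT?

47

li $t1, 3 → $t1=3
li $t6, 7 → $t6=7
li $t2, 100 → $t2=100
lw $t1, 0($t2) → $t1=M[100]=9
sub $t1, $t1, 10 → $t1=9-10=-1
add $t2, $t2, 4 → $t2=100+4=104
sub $t6, $t6, 1 → $t6=7-1=6
cmp $t6, 0  (cmp 6,0)
bne L0: taken
lw $t1, 0($t2) → $t1=M[104]=30
sub $t1, $t1, 10 → $t1=30-10=20
add $t2, $t2, 4 → $t2=104+4=108
sub $t6, $t6, 1 → $t6=6-1=5
cmp $t6, 0  (cmp 5,0)
bne L0: taken
lw $t1, 0($t2) → $t1=M[108]=23
sub $t1, $t1, 10 → $t1=23-10=13
add $t2, $t2, 4 → $t2=108+4=112
sub $t6, $t6, 1 → $t6=5-1=4
cmp $t6, 0  (cmp 4,0)
bne L0: taken
lw $t1, 0($t2) → $t1=M[112]=6
sub $t1, $t1, 10 → $t1=6-10=-4
add $t2, $t2, 4 → $t2=112+4=116
sub $t6, $t6, 1 → $t6=4-1=3
cmp $t6, 0  (cmp 3,0)
bne L0: taken
lw $t1, 0($t2) → $t1=M[116]=12
sub $t1, $t1, 10 → $t1=12-10=2
add $t2, $t2, 4 → $t2=116+4=120
sub $t6, $t6, 1 → $t6=3-1=2
cmp $t6, 0  (cmp 2,0)
bne L0: taken
lw $t1, 0($t2) → $t1=M[120]=-3
sub $t1, $t1, 10 → $t1=(-3)-10=-13
add $t2, $t2, 4 → $t2=120+4=124
sub $t6, $t6, 1 → $t6=2-1=1
cmp $t6, 0  (cmp 1,0)
bne L0: taken
lw $t1, 0($t2) → $t1=M[124]=20
sub $t1, $t1, 10 → $t1=20-10=10
add $t2, $t2, 4 → $t2=124+4=128
sub $t6, $t6, 1 → $t6=1-1=0
cmp $t6, 0  (cmp 0,0)
bne L0: not taken
sw $t1, (100) → M[100]=10
halt.
Total executed instructions: 47.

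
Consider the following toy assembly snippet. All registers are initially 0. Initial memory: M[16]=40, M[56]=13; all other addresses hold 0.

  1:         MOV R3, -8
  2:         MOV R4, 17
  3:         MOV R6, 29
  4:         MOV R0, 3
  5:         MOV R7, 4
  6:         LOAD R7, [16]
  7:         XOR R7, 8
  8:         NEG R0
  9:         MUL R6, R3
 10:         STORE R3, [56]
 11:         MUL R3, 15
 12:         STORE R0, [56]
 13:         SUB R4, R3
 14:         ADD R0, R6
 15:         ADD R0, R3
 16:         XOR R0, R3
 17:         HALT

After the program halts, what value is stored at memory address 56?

R3=-8
R4=17
R6=29
R0=3
R7=4
R7=M[16]=40
R7=40^8=32
R0=-(3)=-3
R6=29*(-8)=-232
STORE R3, [56] → M[56]=-8
R3=(-8)*15=-120
STORE R0, [56] → M[56]=-3
R4=17-(-120)=137
R0=(-3)+(-232)=-235
R0=(-235)+(-120)=-355
R0=(-355)^(-120)=277
halt.

-3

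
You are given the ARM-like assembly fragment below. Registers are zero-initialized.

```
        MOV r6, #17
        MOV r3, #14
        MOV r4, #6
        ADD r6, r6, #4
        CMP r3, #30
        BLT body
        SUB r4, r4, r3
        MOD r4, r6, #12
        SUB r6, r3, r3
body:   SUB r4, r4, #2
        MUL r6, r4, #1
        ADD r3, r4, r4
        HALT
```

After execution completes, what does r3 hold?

8

after MOV r6, #17: r6=17
after MOV r3, #14: r3=14
after MOV r4, #6: r4=6
after ADD r6, r6, #4: r6=17+4=21
CMP r3, #30  (cmp 14,30)
BLT body: taken
after SUB r4, r4, #2: r4=6-2=4
after MUL r6, r4, #1: r6=4*1=4
after ADD r3, r4, r4: r3=4+4=8
halt.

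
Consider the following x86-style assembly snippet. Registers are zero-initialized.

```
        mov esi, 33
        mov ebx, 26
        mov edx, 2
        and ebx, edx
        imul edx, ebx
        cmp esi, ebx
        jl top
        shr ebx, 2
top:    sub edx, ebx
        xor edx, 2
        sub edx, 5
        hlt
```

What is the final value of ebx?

after mov esi, 33: esi=33
after mov ebx, 26: ebx=26
after mov edx, 2: edx=2
after and ebx, edx: ebx=26&2=2
after imul edx, ebx: edx=2*2=4
cmp esi, ebx  (cmp 33,2)
jl top: not taken
after shr ebx, 2: ebx=2>>2=0
after sub edx, ebx: edx=4-0=4
after xor edx, 2: edx=4^2=6
after sub edx, 5: edx=6-5=1
halt.

0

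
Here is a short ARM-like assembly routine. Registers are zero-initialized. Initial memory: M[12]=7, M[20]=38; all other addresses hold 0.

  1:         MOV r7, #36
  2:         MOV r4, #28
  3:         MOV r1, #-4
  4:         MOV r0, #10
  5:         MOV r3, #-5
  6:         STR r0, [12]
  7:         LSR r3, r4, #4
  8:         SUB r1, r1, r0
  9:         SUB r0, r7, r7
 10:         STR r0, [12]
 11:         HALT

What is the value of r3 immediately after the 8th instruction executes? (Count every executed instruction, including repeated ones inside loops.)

1

r7=36
r4=28
r1=-4
r0=10
r3=-5
STR r0, [12] → M[12]=10
r3=28>>4=1
r1=(-4)-10=-14
After step 8: r3 = 1.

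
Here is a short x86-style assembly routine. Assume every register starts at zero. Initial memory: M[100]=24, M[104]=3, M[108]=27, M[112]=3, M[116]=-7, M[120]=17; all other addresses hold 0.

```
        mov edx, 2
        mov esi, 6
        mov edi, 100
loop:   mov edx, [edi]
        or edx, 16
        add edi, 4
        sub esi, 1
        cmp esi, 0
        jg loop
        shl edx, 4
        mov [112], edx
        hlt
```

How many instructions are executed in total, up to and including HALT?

42

edx=2
esi=6
edi=100
edx=M[100]=24
edx=24|16=24
edi=100+4=104
esi=6-1=5
cmp esi, 0  (cmp 5,0)
jg loop: taken
edx=M[104]=3
edx=3|16=19
edi=104+4=108
esi=5-1=4
cmp esi, 0  (cmp 4,0)
jg loop: taken
edx=M[108]=27
edx=27|16=27
edi=108+4=112
esi=4-1=3
cmp esi, 0  (cmp 3,0)
jg loop: taken
edx=M[112]=3
edx=3|16=19
edi=112+4=116
esi=3-1=2
cmp esi, 0  (cmp 2,0)
jg loop: taken
edx=M[116]=-7
edx=(-7)|16=-7
edi=116+4=120
esi=2-1=1
cmp esi, 0  (cmp 1,0)
jg loop: taken
edx=M[120]=17
edx=17|16=17
edi=120+4=124
esi=1-1=0
cmp esi, 0  (cmp 0,0)
jg loop: not taken
edx=17<<4=272
mov [112], edx → M[112]=272
halt.
Total executed instructions: 42.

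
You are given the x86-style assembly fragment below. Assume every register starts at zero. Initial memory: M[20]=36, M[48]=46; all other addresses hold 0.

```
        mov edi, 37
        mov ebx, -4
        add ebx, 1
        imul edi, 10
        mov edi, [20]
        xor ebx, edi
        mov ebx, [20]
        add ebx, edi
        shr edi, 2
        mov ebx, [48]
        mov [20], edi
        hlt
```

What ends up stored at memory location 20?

9

mov edi, 37 → edi=37
mov ebx, -4 → ebx=-4
add ebx, 1 → ebx=(-4)+1=-3
imul edi, 10 → edi=37*10=370
mov edi, [20] → edi=M[20]=36
xor ebx, edi → ebx=(-3)^36=-39
mov ebx, [20] → ebx=M[20]=36
add ebx, edi → ebx=36+36=72
shr edi, 2 → edi=36>>2=9
mov ebx, [48] → ebx=M[48]=46
mov [20], edi → M[20]=9
halt.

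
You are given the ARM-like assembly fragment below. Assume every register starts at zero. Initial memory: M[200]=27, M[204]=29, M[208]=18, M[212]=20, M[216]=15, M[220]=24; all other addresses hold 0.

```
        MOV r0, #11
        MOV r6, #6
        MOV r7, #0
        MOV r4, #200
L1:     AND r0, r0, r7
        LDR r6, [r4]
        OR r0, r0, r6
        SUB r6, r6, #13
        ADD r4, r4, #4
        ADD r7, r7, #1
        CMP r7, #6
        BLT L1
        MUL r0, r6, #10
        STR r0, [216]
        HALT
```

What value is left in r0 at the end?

after MOV r0, #11: r0=11
after MOV r6, #6: r6=6
after MOV r7, #0: r7=0
after MOV r4, #200: r4=200
after AND r0, r0, r7: r0=11&0=0
after LDR r6, [r4]: r6=M[200]=27
after OR r0, r0, r6: r0=0|27=27
after SUB r6, r6, #13: r6=27-13=14
after ADD r4, r4, #4: r4=200+4=204
after ADD r7, r7, #1: r7=0+1=1
CMP r7, #6  (cmp 1,6)
BLT L1: taken
after AND r0, r0, r7: r0=27&1=1
after LDR r6, [r4]: r6=M[204]=29
after OR r0, r0, r6: r0=1|29=29
after SUB r6, r6, #13: r6=29-13=16
after ADD r4, r4, #4: r4=204+4=208
after ADD r7, r7, #1: r7=1+1=2
CMP r7, #6  (cmp 2,6)
BLT L1: taken
after AND r0, r0, r7: r0=29&2=0
after LDR r6, [r4]: r6=M[208]=18
after OR r0, r0, r6: r0=0|18=18
after SUB r6, r6, #13: r6=18-13=5
after ADD r4, r4, #4: r4=208+4=212
after ADD r7, r7, #1: r7=2+1=3
CMP r7, #6  (cmp 3,6)
BLT L1: taken
after AND r0, r0, r7: r0=18&3=2
after LDR r6, [r4]: r6=M[212]=20
after OR r0, r0, r6: r0=2|20=22
after SUB r6, r6, #13: r6=20-13=7
after ADD r4, r4, #4: r4=212+4=216
after ADD r7, r7, #1: r7=3+1=4
CMP r7, #6  (cmp 4,6)
BLT L1: taken
after AND r0, r0, r7: r0=22&4=4
after LDR r6, [r4]: r6=M[216]=15
after OR r0, r0, r6: r0=4|15=15
after SUB r6, r6, #13: r6=15-13=2
after ADD r4, r4, #4: r4=216+4=220
after ADD r7, r7, #1: r7=4+1=5
CMP r7, #6  (cmp 5,6)
BLT L1: taken
after AND r0, r0, r7: r0=15&5=5
after LDR r6, [r4]: r6=M[220]=24
after OR r0, r0, r6: r0=5|24=29
after SUB r6, r6, #13: r6=24-13=11
after ADD r4, r4, #4: r4=220+4=224
after ADD r7, r7, #1: r7=5+1=6
CMP r7, #6  (cmp 6,6)
BLT L1: not taken
after MUL r0, r6, #10: r0=11*10=110
STR r0, [216] → M[216]=110
halt.

110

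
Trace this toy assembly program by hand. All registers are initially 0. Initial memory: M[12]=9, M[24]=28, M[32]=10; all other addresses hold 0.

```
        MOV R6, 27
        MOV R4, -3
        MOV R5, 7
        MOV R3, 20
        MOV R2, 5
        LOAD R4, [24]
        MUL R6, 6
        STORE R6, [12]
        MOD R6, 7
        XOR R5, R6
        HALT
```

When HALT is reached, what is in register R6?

1

R6=27
R4=-3
R5=7
R3=20
R2=5
R4=M[24]=28
R6=27*6=162
STORE R6, [12] → M[12]=162
R6=162%7=1
R5=7^1=6
halt.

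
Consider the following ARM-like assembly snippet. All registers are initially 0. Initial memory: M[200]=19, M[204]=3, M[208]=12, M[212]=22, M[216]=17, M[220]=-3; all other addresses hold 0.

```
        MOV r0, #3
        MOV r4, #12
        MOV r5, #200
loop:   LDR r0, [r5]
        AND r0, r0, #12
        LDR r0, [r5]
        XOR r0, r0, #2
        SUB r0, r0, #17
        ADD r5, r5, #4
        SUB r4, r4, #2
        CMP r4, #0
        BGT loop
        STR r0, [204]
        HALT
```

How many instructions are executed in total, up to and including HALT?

59

MOV r0, #3 → r0=3
MOV r4, #12 → r4=12
MOV r5, #200 → r5=200
LDR r0, [r5] → r0=M[200]=19
AND r0, r0, #12 → r0=19&12=0
LDR r0, [r5] → r0=M[200]=19
XOR r0, r0, #2 → r0=19^2=17
SUB r0, r0, #17 → r0=17-17=0
ADD r5, r5, #4 → r5=200+4=204
SUB r4, r4, #2 → r4=12-2=10
CMP r4, #0  (cmp 10,0)
BGT loop: taken
LDR r0, [r5] → r0=M[204]=3
AND r0, r0, #12 → r0=3&12=0
LDR r0, [r5] → r0=M[204]=3
XOR r0, r0, #2 → r0=3^2=1
SUB r0, r0, #17 → r0=1-17=-16
ADD r5, r5, #4 → r5=204+4=208
SUB r4, r4, #2 → r4=10-2=8
CMP r4, #0  (cmp 8,0)
BGT loop: taken
LDR r0, [r5] → r0=M[208]=12
AND r0, r0, #12 → r0=12&12=12
LDR r0, [r5] → r0=M[208]=12
XOR r0, r0, #2 → r0=12^2=14
SUB r0, r0, #17 → r0=14-17=-3
ADD r5, r5, #4 → r5=208+4=212
SUB r4, r4, #2 → r4=8-2=6
CMP r4, #0  (cmp 6,0)
BGT loop: taken
LDR r0, [r5] → r0=M[212]=22
AND r0, r0, #12 → r0=22&12=4
LDR r0, [r5] → r0=M[212]=22
XOR r0, r0, #2 → r0=22^2=20
SUB r0, r0, #17 → r0=20-17=3
ADD r5, r5, #4 → r5=212+4=216
SUB r4, r4, #2 → r4=6-2=4
CMP r4, #0  (cmp 4,0)
BGT loop: taken
LDR r0, [r5] → r0=M[216]=17
AND r0, r0, #12 → r0=17&12=0
LDR r0, [r5] → r0=M[216]=17
XOR r0, r0, #2 → r0=17^2=19
SUB r0, r0, #17 → r0=19-17=2
ADD r5, r5, #4 → r5=216+4=220
SUB r4, r4, #2 → r4=4-2=2
CMP r4, #0  (cmp 2,0)
BGT loop: taken
LDR r0, [r5] → r0=M[220]=-3
AND r0, r0, #12 → r0=(-3)&12=12
LDR r0, [r5] → r0=M[220]=-3
XOR r0, r0, #2 → r0=(-3)^2=-1
SUB r0, r0, #17 → r0=(-1)-17=-18
ADD r5, r5, #4 → r5=220+4=224
SUB r4, r4, #2 → r4=2-2=0
CMP r4, #0  (cmp 0,0)
BGT loop: not taken
STR r0, [204] → M[204]=-18
halt.
Total executed instructions: 59.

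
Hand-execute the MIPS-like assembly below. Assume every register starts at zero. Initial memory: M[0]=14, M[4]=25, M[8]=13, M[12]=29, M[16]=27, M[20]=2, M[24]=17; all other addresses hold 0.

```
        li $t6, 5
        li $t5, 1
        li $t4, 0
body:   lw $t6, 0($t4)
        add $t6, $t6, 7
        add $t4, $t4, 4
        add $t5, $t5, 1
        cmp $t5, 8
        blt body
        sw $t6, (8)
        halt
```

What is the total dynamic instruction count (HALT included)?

47

after li $t6, 5: $t6=5
after li $t5, 1: $t5=1
after li $t4, 0: $t4=0
after lw $t6, 0($t4): $t6=M[0]=14
after add $t6, $t6, 7: $t6=14+7=21
after add $t4, $t4, 4: $t4=0+4=4
after add $t5, $t5, 1: $t5=1+1=2
cmp $t5, 8  (cmp 2,8)
blt body: taken
after lw $t6, 0($t4): $t6=M[4]=25
after add $t6, $t6, 7: $t6=25+7=32
after add $t4, $t4, 4: $t4=4+4=8
after add $t5, $t5, 1: $t5=2+1=3
cmp $t5, 8  (cmp 3,8)
blt body: taken
after lw $t6, 0($t4): $t6=M[8]=13
after add $t6, $t6, 7: $t6=13+7=20
after add $t4, $t4, 4: $t4=8+4=12
after add $t5, $t5, 1: $t5=3+1=4
cmp $t5, 8  (cmp 4,8)
blt body: taken
after lw $t6, 0($t4): $t6=M[12]=29
after add $t6, $t6, 7: $t6=29+7=36
after add $t4, $t4, 4: $t4=12+4=16
after add $t5, $t5, 1: $t5=4+1=5
cmp $t5, 8  (cmp 5,8)
blt body: taken
after lw $t6, 0($t4): $t6=M[16]=27
after add $t6, $t6, 7: $t6=27+7=34
after add $t4, $t4, 4: $t4=16+4=20
after add $t5, $t5, 1: $t5=5+1=6
cmp $t5, 8  (cmp 6,8)
blt body: taken
after lw $t6, 0($t4): $t6=M[20]=2
after add $t6, $t6, 7: $t6=2+7=9
after add $t4, $t4, 4: $t4=20+4=24
after add $t5, $t5, 1: $t5=6+1=7
cmp $t5, 8  (cmp 7,8)
blt body: taken
after lw $t6, 0($t4): $t6=M[24]=17
after add $t6, $t6, 7: $t6=17+7=24
after add $t4, $t4, 4: $t4=24+4=28
after add $t5, $t5, 1: $t5=7+1=8
cmp $t5, 8  (cmp 8,8)
blt body: not taken
sw $t6, (8) → M[8]=24
halt.
Total executed instructions: 47.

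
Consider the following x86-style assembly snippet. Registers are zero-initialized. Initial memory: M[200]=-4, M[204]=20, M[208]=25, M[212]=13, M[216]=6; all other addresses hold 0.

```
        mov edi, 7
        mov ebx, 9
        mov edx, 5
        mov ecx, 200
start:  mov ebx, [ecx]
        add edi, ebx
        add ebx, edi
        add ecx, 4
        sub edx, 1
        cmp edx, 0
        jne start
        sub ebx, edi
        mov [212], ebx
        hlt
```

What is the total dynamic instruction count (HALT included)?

42

after mov edi, 7: edi=7
after mov ebx, 9: ebx=9
after mov edx, 5: edx=5
after mov ecx, 200: ecx=200
after mov ebx, [ecx]: ebx=M[200]=-4
after add edi, ebx: edi=7+(-4)=3
after add ebx, edi: ebx=(-4)+3=-1
after add ecx, 4: ecx=200+4=204
after sub edx, 1: edx=5-1=4
cmp edx, 0  (cmp 4,0)
jne start: taken
after mov ebx, [ecx]: ebx=M[204]=20
after add edi, ebx: edi=3+20=23
after add ebx, edi: ebx=20+23=43
after add ecx, 4: ecx=204+4=208
after sub edx, 1: edx=4-1=3
cmp edx, 0  (cmp 3,0)
jne start: taken
after mov ebx, [ecx]: ebx=M[208]=25
after add edi, ebx: edi=23+25=48
after add ebx, edi: ebx=25+48=73
after add ecx, 4: ecx=208+4=212
after sub edx, 1: edx=3-1=2
cmp edx, 0  (cmp 2,0)
jne start: taken
after mov ebx, [ecx]: ebx=M[212]=13
after add edi, ebx: edi=48+13=61
after add ebx, edi: ebx=13+61=74
after add ecx, 4: ecx=212+4=216
after sub edx, 1: edx=2-1=1
cmp edx, 0  (cmp 1,0)
jne start: taken
after mov ebx, [ecx]: ebx=M[216]=6
after add edi, ebx: edi=61+6=67
after add ebx, edi: ebx=6+67=73
after add ecx, 4: ecx=216+4=220
after sub edx, 1: edx=1-1=0
cmp edx, 0  (cmp 0,0)
jne start: not taken
after sub ebx, edi: ebx=73-67=6
mov [212], ebx → M[212]=6
halt.
Total executed instructions: 42.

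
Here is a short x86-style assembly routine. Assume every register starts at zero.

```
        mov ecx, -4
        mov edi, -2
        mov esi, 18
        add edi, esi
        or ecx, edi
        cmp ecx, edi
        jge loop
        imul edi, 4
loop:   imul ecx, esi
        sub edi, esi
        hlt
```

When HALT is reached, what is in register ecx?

-72

after mov ecx, -4: ecx=-4
after mov edi, -2: edi=-2
after mov esi, 18: esi=18
after add edi, esi: edi=(-2)+18=16
after or ecx, edi: ecx=(-4)|16=-4
cmp ecx, edi  (cmp -4,16)
jge loop: not taken
after imul edi, 4: edi=16*4=64
after imul ecx, esi: ecx=(-4)*18=-72
after sub edi, esi: edi=64-18=46
halt.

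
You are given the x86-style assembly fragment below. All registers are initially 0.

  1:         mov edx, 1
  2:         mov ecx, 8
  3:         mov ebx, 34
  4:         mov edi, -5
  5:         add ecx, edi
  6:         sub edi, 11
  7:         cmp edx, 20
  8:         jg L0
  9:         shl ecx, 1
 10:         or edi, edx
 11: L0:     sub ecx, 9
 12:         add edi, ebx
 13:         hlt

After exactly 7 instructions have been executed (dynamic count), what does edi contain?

after mov edx, 1: edx=1
after mov ecx, 8: ecx=8
after mov ebx, 34: ebx=34
after mov edi, -5: edi=-5
after add ecx, edi: ecx=8+(-5)=3
after sub edi, 11: edi=(-5)-11=-16
cmp edx, 20  (cmp 1,20)
After step 7: edi = -16.

-16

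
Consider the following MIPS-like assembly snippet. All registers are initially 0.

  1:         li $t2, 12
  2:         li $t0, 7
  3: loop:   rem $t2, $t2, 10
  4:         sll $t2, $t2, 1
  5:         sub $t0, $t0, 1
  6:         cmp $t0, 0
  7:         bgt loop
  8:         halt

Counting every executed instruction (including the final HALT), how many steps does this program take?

li $t2, 12 → $t2=12
li $t0, 7 → $t0=7
rem $t2, $t2, 10 → $t2=12%10=2
sll $t2, $t2, 1 → $t2=2<<1=4
sub $t0, $t0, 1 → $t0=7-1=6
cmp $t0, 0  (cmp 6,0)
bgt loop: taken
rem $t2, $t2, 10 → $t2=4%10=4
sll $t2, $t2, 1 → $t2=4<<1=8
sub $t0, $t0, 1 → $t0=6-1=5
cmp $t0, 0  (cmp 5,0)
bgt loop: taken
rem $t2, $t2, 10 → $t2=8%10=8
sll $t2, $t2, 1 → $t2=8<<1=16
sub $t0, $t0, 1 → $t0=5-1=4
cmp $t0, 0  (cmp 4,0)
bgt loop: taken
rem $t2, $t2, 10 → $t2=16%10=6
sll $t2, $t2, 1 → $t2=6<<1=12
sub $t0, $t0, 1 → $t0=4-1=3
cmp $t0, 0  (cmp 3,0)
bgt loop: taken
rem $t2, $t2, 10 → $t2=12%10=2
sll $t2, $t2, 1 → $t2=2<<1=4
sub $t0, $t0, 1 → $t0=3-1=2
cmp $t0, 0  (cmp 2,0)
bgt loop: taken
rem $t2, $t2, 10 → $t2=4%10=4
sll $t2, $t2, 1 → $t2=4<<1=8
sub $t0, $t0, 1 → $t0=2-1=1
cmp $t0, 0  (cmp 1,0)
bgt loop: taken
rem $t2, $t2, 10 → $t2=8%10=8
sll $t2, $t2, 1 → $t2=8<<1=16
sub $t0, $t0, 1 → $t0=1-1=0
cmp $t0, 0  (cmp 0,0)
bgt loop: not taken
halt.
Total executed instructions: 38.

38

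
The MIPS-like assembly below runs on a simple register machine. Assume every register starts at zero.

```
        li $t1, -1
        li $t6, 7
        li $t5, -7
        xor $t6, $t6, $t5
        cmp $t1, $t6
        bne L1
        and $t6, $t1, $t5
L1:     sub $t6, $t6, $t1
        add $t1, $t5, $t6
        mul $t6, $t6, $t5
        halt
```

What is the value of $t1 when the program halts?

-8

li $t1, -1 → $t1=-1
li $t6, 7 → $t6=7
li $t5, -7 → $t5=-7
xor $t6, $t6, $t5 → $t6=7^(-7)=-2
cmp $t1, $t6  (cmp -1,-2)
bne L1: taken
sub $t6, $t6, $t1 → $t6=(-2)-(-1)=-1
add $t1, $t5, $t6 → $t1=(-7)+(-1)=-8
mul $t6, $t6, $t5 → $t6=(-1)*(-7)=7
halt.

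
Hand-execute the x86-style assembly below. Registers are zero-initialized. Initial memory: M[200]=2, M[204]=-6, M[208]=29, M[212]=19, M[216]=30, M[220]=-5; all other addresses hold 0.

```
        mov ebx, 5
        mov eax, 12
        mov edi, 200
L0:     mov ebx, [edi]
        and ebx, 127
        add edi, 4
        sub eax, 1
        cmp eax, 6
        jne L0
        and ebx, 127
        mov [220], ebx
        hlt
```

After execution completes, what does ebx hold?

after mov ebx, 5: ebx=5
after mov eax, 12: eax=12
after mov edi, 200: edi=200
after mov ebx, [edi]: ebx=M[200]=2
after and ebx, 127: ebx=2&127=2
after add edi, 4: edi=200+4=204
after sub eax, 1: eax=12-1=11
cmp eax, 6  (cmp 11,6)
jne L0: taken
after mov ebx, [edi]: ebx=M[204]=-6
after and ebx, 127: ebx=(-6)&127=122
after add edi, 4: edi=204+4=208
after sub eax, 1: eax=11-1=10
cmp eax, 6  (cmp 10,6)
jne L0: taken
after mov ebx, [edi]: ebx=M[208]=29
after and ebx, 127: ebx=29&127=29
after add edi, 4: edi=208+4=212
after sub eax, 1: eax=10-1=9
cmp eax, 6  (cmp 9,6)
jne L0: taken
after mov ebx, [edi]: ebx=M[212]=19
after and ebx, 127: ebx=19&127=19
after add edi, 4: edi=212+4=216
after sub eax, 1: eax=9-1=8
cmp eax, 6  (cmp 8,6)
jne L0: taken
after mov ebx, [edi]: ebx=M[216]=30
after and ebx, 127: ebx=30&127=30
after add edi, 4: edi=216+4=220
after sub eax, 1: eax=8-1=7
cmp eax, 6  (cmp 7,6)
jne L0: taken
after mov ebx, [edi]: ebx=M[220]=-5
after and ebx, 127: ebx=(-5)&127=123
after add edi, 4: edi=220+4=224
after sub eax, 1: eax=7-1=6
cmp eax, 6  (cmp 6,6)
jne L0: not taken
after and ebx, 127: ebx=123&127=123
mov [220], ebx → M[220]=123
halt.

123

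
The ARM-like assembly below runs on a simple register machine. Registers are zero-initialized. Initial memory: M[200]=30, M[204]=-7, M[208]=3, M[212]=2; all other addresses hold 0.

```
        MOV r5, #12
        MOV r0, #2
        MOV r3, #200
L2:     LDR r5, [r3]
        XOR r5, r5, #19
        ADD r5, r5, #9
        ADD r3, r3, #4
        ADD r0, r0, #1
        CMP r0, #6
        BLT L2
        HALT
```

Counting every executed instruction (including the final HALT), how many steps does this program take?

MOV r5, #12 → r5=12
MOV r0, #2 → r0=2
MOV r3, #200 → r3=200
LDR r5, [r3] → r5=M[200]=30
XOR r5, r5, #19 → r5=30^19=13
ADD r5, r5, #9 → r5=13+9=22
ADD r3, r3, #4 → r3=200+4=204
ADD r0, r0, #1 → r0=2+1=3
CMP r0, #6  (cmp 3,6)
BLT L2: taken
LDR r5, [r3] → r5=M[204]=-7
XOR r5, r5, #19 → r5=(-7)^19=-22
ADD r5, r5, #9 → r5=(-22)+9=-13
ADD r3, r3, #4 → r3=204+4=208
ADD r0, r0, #1 → r0=3+1=4
CMP r0, #6  (cmp 4,6)
BLT L2: taken
LDR r5, [r3] → r5=M[208]=3
XOR r5, r5, #19 → r5=3^19=16
ADD r5, r5, #9 → r5=16+9=25
ADD r3, r3, #4 → r3=208+4=212
ADD r0, r0, #1 → r0=4+1=5
CMP r0, #6  (cmp 5,6)
BLT L2: taken
LDR r5, [r3] → r5=M[212]=2
XOR r5, r5, #19 → r5=2^19=17
ADD r5, r5, #9 → r5=17+9=26
ADD r3, r3, #4 → r3=212+4=216
ADD r0, r0, #1 → r0=5+1=6
CMP r0, #6  (cmp 6,6)
BLT L2: not taken
halt.
Total executed instructions: 32.

32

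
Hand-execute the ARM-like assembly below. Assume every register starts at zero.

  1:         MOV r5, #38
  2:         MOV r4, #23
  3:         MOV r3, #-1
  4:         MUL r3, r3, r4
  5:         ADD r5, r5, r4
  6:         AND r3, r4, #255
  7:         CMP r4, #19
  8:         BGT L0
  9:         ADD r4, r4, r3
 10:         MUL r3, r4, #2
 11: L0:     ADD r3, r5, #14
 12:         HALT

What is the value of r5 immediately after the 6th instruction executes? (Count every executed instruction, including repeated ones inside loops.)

61

MOV r5, #38 → r5=38
MOV r4, #23 → r4=23
MOV r3, #-1 → r3=-1
MUL r3, r3, r4 → r3=(-1)*23=-23
ADD r5, r5, r4 → r5=38+23=61
AND r3, r4, #255 → r3=23&255=23
After step 6: r5 = 61.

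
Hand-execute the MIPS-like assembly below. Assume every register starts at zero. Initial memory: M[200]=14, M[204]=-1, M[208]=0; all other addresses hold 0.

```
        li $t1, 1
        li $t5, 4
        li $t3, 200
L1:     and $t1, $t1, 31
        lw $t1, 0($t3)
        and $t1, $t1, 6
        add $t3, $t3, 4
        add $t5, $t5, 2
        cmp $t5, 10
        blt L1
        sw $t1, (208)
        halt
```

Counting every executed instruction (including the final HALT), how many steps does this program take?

$t1=1
$t5=4
$t3=200
$t1=1&31=1
$t1=M[200]=14
$t1=14&6=6
$t3=200+4=204
$t5=4+2=6
cmp $t5, 10  (cmp 6,10)
blt L1: taken
$t1=6&31=6
$t1=M[204]=-1
$t1=(-1)&6=6
$t3=204+4=208
$t5=6+2=8
cmp $t5, 10  (cmp 8,10)
blt L1: taken
$t1=6&31=6
$t1=M[208]=0
$t1=0&6=0
$t3=208+4=212
$t5=8+2=10
cmp $t5, 10  (cmp 10,10)
blt L1: not taken
sw $t1, (208) → M[208]=0
halt.
Total executed instructions: 26.

26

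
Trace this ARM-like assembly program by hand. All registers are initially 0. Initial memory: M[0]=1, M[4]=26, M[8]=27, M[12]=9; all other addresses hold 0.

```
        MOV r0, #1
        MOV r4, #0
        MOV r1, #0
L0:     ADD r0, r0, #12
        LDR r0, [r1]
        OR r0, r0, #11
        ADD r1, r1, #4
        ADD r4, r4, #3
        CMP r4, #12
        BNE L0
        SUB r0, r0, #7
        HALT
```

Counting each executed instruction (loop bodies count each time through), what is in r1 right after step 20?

r0=1
r4=0
r1=0
r0=1+12=13
r0=M[0]=1
r0=1|11=11
r1=0+4=4
r4=0+3=3
CMP r4, #12  (cmp 3,12)
BNE L0: taken
r0=11+12=23
r0=M[4]=26
r0=26|11=27
r1=4+4=8
r4=3+3=6
CMP r4, #12  (cmp 6,12)
BNE L0: taken
r0=27+12=39
r0=M[8]=27
r0=27|11=27
After step 20: r1 = 8.

8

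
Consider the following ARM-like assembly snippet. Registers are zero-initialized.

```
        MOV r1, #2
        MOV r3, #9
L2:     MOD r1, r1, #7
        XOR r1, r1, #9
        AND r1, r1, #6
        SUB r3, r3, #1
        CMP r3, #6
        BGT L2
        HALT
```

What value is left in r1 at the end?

2

MOV r1, #2 → r1=2
MOV r3, #9 → r3=9
MOD r1, r1, #7 → r1=2%7=2
XOR r1, r1, #9 → r1=2^9=11
AND r1, r1, #6 → r1=11&6=2
SUB r3, r3, #1 → r3=9-1=8
CMP r3, #6  (cmp 8,6)
BGT L2: taken
MOD r1, r1, #7 → r1=2%7=2
XOR r1, r1, #9 → r1=2^9=11
AND r1, r1, #6 → r1=11&6=2
SUB r3, r3, #1 → r3=8-1=7
CMP r3, #6  (cmp 7,6)
BGT L2: taken
MOD r1, r1, #7 → r1=2%7=2
XOR r1, r1, #9 → r1=2^9=11
AND r1, r1, #6 → r1=11&6=2
SUB r3, r3, #1 → r3=7-1=6
CMP r3, #6  (cmp 6,6)
BGT L2: not taken
halt.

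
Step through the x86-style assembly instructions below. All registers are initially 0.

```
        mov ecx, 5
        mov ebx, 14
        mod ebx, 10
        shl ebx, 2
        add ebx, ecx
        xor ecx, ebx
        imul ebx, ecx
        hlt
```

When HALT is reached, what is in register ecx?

16

ecx=5
ebx=14
ebx=14%10=4
ebx=4<<2=16
ebx=16+5=21
ecx=5^21=16
ebx=21*16=336
halt.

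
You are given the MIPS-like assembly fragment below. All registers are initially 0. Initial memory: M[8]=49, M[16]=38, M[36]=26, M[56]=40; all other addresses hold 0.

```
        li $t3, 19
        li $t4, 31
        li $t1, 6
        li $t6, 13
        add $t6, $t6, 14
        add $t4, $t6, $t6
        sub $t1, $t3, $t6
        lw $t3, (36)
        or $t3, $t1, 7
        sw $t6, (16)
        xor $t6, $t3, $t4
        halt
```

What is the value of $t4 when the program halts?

54

after li $t3, 19: $t3=19
after li $t4, 31: $t4=31
after li $t1, 6: $t1=6
after li $t6, 13: $t6=13
after add $t6, $t6, 14: $t6=13+14=27
after add $t4, $t6, $t6: $t4=27+27=54
after sub $t1, $t3, $t6: $t1=19-27=-8
after lw $t3, (36): $t3=M[36]=26
after or $t3, $t1, 7: $t3=(-8)|7=-1
sw $t6, (16) → M[16]=27
after xor $t6, $t3, $t4: $t6=(-1)^54=-55
halt.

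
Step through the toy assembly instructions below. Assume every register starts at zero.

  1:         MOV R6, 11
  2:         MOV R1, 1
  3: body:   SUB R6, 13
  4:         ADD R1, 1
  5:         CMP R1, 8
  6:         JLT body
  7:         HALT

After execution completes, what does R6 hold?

R6=11
R1=1
R6=11-13=-2
R1=1+1=2
CMP R1, 8  (cmp 2,8)
JLT body: taken
R6=(-2)-13=-15
R1=2+1=3
CMP R1, 8  (cmp 3,8)
JLT body: taken
R6=(-15)-13=-28
R1=3+1=4
CMP R1, 8  (cmp 4,8)
JLT body: taken
R6=(-28)-13=-41
R1=4+1=5
CMP R1, 8  (cmp 5,8)
JLT body: taken
R6=(-41)-13=-54
R1=5+1=6
CMP R1, 8  (cmp 6,8)
JLT body: taken
R6=(-54)-13=-67
R1=6+1=7
CMP R1, 8  (cmp 7,8)
JLT body: taken
R6=(-67)-13=-80
R1=7+1=8
CMP R1, 8  (cmp 8,8)
JLT body: not taken
halt.

-80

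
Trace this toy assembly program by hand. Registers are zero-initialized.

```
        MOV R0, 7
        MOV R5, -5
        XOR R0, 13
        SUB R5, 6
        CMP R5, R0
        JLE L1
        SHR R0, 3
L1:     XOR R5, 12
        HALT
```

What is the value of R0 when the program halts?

R0=7
R5=-5
R0=7^13=10
R5=(-5)-6=-11
CMP R5, R0  (cmp -11,10)
JLE L1: taken
R5=(-11)^12=-7
halt.

10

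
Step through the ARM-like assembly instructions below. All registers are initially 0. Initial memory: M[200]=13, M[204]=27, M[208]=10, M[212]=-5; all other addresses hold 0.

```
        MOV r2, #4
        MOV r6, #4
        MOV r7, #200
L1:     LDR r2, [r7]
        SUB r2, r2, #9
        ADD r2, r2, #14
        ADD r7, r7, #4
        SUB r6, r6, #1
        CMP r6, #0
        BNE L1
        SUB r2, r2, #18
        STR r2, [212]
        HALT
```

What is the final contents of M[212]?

-18

r2=4
r6=4
r7=200
r2=M[200]=13
r2=13-9=4
r2=4+14=18
r7=200+4=204
r6=4-1=3
CMP r6, #0  (cmp 3,0)
BNE L1: taken
r2=M[204]=27
r2=27-9=18
r2=18+14=32
r7=204+4=208
r6=3-1=2
CMP r6, #0  (cmp 2,0)
BNE L1: taken
r2=M[208]=10
r2=10-9=1
r2=1+14=15
r7=208+4=212
r6=2-1=1
CMP r6, #0  (cmp 1,0)
BNE L1: taken
r2=M[212]=-5
r2=(-5)-9=-14
r2=(-14)+14=0
r7=212+4=216
r6=1-1=0
CMP r6, #0  (cmp 0,0)
BNE L1: not taken
r2=0-18=-18
STR r2, [212] → M[212]=-18
halt.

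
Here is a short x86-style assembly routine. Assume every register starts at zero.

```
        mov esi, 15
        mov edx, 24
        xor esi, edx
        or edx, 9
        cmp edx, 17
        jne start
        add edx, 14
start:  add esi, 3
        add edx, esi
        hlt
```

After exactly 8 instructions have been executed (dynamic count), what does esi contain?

after mov esi, 15: esi=15
after mov edx, 24: edx=24
after xor esi, edx: esi=15^24=23
after or edx, 9: edx=24|9=25
cmp edx, 17  (cmp 25,17)
jne start: taken
after add esi, 3: esi=23+3=26
after add edx, esi: edx=25+26=51
After step 8: esi = 26.

26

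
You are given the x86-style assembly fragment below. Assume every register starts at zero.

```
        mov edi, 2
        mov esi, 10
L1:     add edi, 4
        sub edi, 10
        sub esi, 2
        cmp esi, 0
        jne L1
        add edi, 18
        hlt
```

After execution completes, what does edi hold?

after mov edi, 2: edi=2
after mov esi, 10: esi=10
after add edi, 4: edi=2+4=6
after sub edi, 10: edi=6-10=-4
after sub esi, 2: esi=10-2=8
cmp esi, 0  (cmp 8,0)
jne L1: taken
after add edi, 4: edi=(-4)+4=0
after sub edi, 10: edi=0-10=-10
after sub esi, 2: esi=8-2=6
cmp esi, 0  (cmp 6,0)
jne L1: taken
after add edi, 4: edi=(-10)+4=-6
after sub edi, 10: edi=(-6)-10=-16
after sub esi, 2: esi=6-2=4
cmp esi, 0  (cmp 4,0)
jne L1: taken
after add edi, 4: edi=(-16)+4=-12
after sub edi, 10: edi=(-12)-10=-22
after sub esi, 2: esi=4-2=2
cmp esi, 0  (cmp 2,0)
jne L1: taken
after add edi, 4: edi=(-22)+4=-18
after sub edi, 10: edi=(-18)-10=-28
after sub esi, 2: esi=2-2=0
cmp esi, 0  (cmp 0,0)
jne L1: not taken
after add edi, 18: edi=(-28)+18=-10
halt.

-10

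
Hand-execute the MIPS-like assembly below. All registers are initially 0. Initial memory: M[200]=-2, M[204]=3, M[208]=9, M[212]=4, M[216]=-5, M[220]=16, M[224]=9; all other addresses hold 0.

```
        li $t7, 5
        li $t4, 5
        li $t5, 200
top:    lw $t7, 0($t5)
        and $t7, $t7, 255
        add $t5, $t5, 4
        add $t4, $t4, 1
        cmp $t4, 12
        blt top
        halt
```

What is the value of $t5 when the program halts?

228

after li $t7, 5: $t7=5
after li $t4, 5: $t4=5
after li $t5, 200: $t5=200
after lw $t7, 0($t5): $t7=M[200]=-2
after and $t7, $t7, 255: $t7=(-2)&255=254
after add $t5, $t5, 4: $t5=200+4=204
after add $t4, $t4, 1: $t4=5+1=6
cmp $t4, 12  (cmp 6,12)
blt top: taken
after lw $t7, 0($t5): $t7=M[204]=3
after and $t7, $t7, 255: $t7=3&255=3
after add $t5, $t5, 4: $t5=204+4=208
after add $t4, $t4, 1: $t4=6+1=7
cmp $t4, 12  (cmp 7,12)
blt top: taken
after lw $t7, 0($t5): $t7=M[208]=9
after and $t7, $t7, 255: $t7=9&255=9
after add $t5, $t5, 4: $t5=208+4=212
after add $t4, $t4, 1: $t4=7+1=8
cmp $t4, 12  (cmp 8,12)
blt top: taken
after lw $t7, 0($t5): $t7=M[212]=4
after and $t7, $t7, 255: $t7=4&255=4
after add $t5, $t5, 4: $t5=212+4=216
after add $t4, $t4, 1: $t4=8+1=9
cmp $t4, 12  (cmp 9,12)
blt top: taken
after lw $t7, 0($t5): $t7=M[216]=-5
after and $t7, $t7, 255: $t7=(-5)&255=251
after add $t5, $t5, 4: $t5=216+4=220
after add $t4, $t4, 1: $t4=9+1=10
cmp $t4, 12  (cmp 10,12)
blt top: taken
after lw $t7, 0($t5): $t7=M[220]=16
after and $t7, $t7, 255: $t7=16&255=16
after add $t5, $t5, 4: $t5=220+4=224
after add $t4, $t4, 1: $t4=10+1=11
cmp $t4, 12  (cmp 11,12)
blt top: taken
after lw $t7, 0($t5): $t7=M[224]=9
after and $t7, $t7, 255: $t7=9&255=9
after add $t5, $t5, 4: $t5=224+4=228
after add $t4, $t4, 1: $t4=11+1=12
cmp $t4, 12  (cmp 12,12)
blt top: not taken
halt.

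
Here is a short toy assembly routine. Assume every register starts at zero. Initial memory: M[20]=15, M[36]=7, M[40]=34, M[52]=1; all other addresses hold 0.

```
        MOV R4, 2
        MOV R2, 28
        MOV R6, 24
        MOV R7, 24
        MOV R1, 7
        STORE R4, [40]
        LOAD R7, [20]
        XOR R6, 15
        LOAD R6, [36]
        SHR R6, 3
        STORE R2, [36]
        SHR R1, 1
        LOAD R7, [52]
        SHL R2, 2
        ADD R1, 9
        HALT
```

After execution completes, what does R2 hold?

after MOV R4, 2: R4=2
after MOV R2, 28: R2=28
after MOV R6, 24: R6=24
after MOV R7, 24: R7=24
after MOV R1, 7: R1=7
STORE R4, [40] → M[40]=2
after LOAD R7, [20]: R7=M[20]=15
after XOR R6, 15: R6=24^15=23
after LOAD R6, [36]: R6=M[36]=7
after SHR R6, 3: R6=7>>3=0
STORE R2, [36] → M[36]=28
after SHR R1, 1: R1=7>>1=3
after LOAD R7, [52]: R7=M[52]=1
after SHL R2, 2: R2=28<<2=112
after ADD R1, 9: R1=3+9=12
halt.

112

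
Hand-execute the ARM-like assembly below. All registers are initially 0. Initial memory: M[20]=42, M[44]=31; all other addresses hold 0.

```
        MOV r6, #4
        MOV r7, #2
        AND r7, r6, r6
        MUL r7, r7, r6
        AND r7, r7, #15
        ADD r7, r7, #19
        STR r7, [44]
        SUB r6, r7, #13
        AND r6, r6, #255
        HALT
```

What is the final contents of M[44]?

19

after MOV r6, #4: r6=4
after MOV r7, #2: r7=2
after AND r7, r6, r6: r7=4&4=4
after MUL r7, r7, r6: r7=4*4=16
after AND r7, r7, #15: r7=16&15=0
after ADD r7, r7, #19: r7=0+19=19
STR r7, [44] → M[44]=19
after SUB r6, r7, #13: r6=19-13=6
after AND r6, r6, #255: r6=6&255=6
halt.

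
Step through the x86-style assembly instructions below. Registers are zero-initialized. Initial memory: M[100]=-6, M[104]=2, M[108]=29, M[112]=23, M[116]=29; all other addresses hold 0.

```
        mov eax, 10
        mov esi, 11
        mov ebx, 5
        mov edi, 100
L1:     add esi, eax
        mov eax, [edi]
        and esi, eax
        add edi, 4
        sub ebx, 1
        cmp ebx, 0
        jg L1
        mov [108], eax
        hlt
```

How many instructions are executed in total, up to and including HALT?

after mov eax, 10: eax=10
after mov esi, 11: esi=11
after mov ebx, 5: ebx=5
after mov edi, 100: edi=100
after add esi, eax: esi=11+10=21
after mov eax, [edi]: eax=M[100]=-6
after and esi, eax: esi=21&(-6)=16
after add edi, 4: edi=100+4=104
after sub ebx, 1: ebx=5-1=4
cmp ebx, 0  (cmp 4,0)
jg L1: taken
after add esi, eax: esi=16+(-6)=10
after mov eax, [edi]: eax=M[104]=2
after and esi, eax: esi=10&2=2
after add edi, 4: edi=104+4=108
after sub ebx, 1: ebx=4-1=3
cmp ebx, 0  (cmp 3,0)
jg L1: taken
after add esi, eax: esi=2+2=4
after mov eax, [edi]: eax=M[108]=29
after and esi, eax: esi=4&29=4
after add edi, 4: edi=108+4=112
after sub ebx, 1: ebx=3-1=2
cmp ebx, 0  (cmp 2,0)
jg L1: taken
after add esi, eax: esi=4+29=33
after mov eax, [edi]: eax=M[112]=23
after and esi, eax: esi=33&23=1
after add edi, 4: edi=112+4=116
after sub ebx, 1: ebx=2-1=1
cmp ebx, 0  (cmp 1,0)
jg L1: taken
after add esi, eax: esi=1+23=24
after mov eax, [edi]: eax=M[116]=29
after and esi, eax: esi=24&29=24
after add edi, 4: edi=116+4=120
after sub ebx, 1: ebx=1-1=0
cmp ebx, 0  (cmp 0,0)
jg L1: not taken
mov [108], eax → M[108]=29
halt.
Total executed instructions: 41.

41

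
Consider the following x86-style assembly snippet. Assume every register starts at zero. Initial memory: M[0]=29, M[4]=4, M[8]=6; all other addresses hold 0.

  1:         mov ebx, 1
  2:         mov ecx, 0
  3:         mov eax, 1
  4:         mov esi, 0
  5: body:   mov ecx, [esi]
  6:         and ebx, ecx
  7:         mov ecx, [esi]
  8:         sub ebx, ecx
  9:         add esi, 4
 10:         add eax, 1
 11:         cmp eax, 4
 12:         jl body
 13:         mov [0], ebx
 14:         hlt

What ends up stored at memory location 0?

ebx=1
ecx=0
eax=1
esi=0
ecx=M[0]=29
ebx=1&29=1
ecx=M[0]=29
ebx=1-29=-28
esi=0+4=4
eax=1+1=2
cmp eax, 4  (cmp 2,4)
jl body: taken
ecx=M[4]=4
ebx=(-28)&4=4
ecx=M[4]=4
ebx=4-4=0
esi=4+4=8
eax=2+1=3
cmp eax, 4  (cmp 3,4)
jl body: taken
ecx=M[8]=6
ebx=0&6=0
ecx=M[8]=6
ebx=0-6=-6
esi=8+4=12
eax=3+1=4
cmp eax, 4  (cmp 4,4)
jl body: not taken
mov [0], ebx → M[0]=-6
halt.

-6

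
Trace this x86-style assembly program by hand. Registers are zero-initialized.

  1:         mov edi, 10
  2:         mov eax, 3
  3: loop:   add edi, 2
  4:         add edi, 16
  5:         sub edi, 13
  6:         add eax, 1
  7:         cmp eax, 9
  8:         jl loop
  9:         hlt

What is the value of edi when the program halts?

40

after mov edi, 10: edi=10
after mov eax, 3: eax=3
after add edi, 2: edi=10+2=12
after add edi, 16: edi=12+16=28
after sub edi, 13: edi=28-13=15
after add eax, 1: eax=3+1=4
cmp eax, 9  (cmp 4,9)
jl loop: taken
after add edi, 2: edi=15+2=17
after add edi, 16: edi=17+16=33
after sub edi, 13: edi=33-13=20
after add eax, 1: eax=4+1=5
cmp eax, 9  (cmp 5,9)
jl loop: taken
after add edi, 2: edi=20+2=22
after add edi, 16: edi=22+16=38
after sub edi, 13: edi=38-13=25
after add eax, 1: eax=5+1=6
cmp eax, 9  (cmp 6,9)
jl loop: taken
after add edi, 2: edi=25+2=27
after add edi, 16: edi=27+16=43
after sub edi, 13: edi=43-13=30
after add eax, 1: eax=6+1=7
cmp eax, 9  (cmp 7,9)
jl loop: taken
after add edi, 2: edi=30+2=32
after add edi, 16: edi=32+16=48
after sub edi, 13: edi=48-13=35
after add eax, 1: eax=7+1=8
cmp eax, 9  (cmp 8,9)
jl loop: taken
after add edi, 2: edi=35+2=37
after add edi, 16: edi=37+16=53
after sub edi, 13: edi=53-13=40
after add eax, 1: eax=8+1=9
cmp eax, 9  (cmp 9,9)
jl loop: not taken
halt.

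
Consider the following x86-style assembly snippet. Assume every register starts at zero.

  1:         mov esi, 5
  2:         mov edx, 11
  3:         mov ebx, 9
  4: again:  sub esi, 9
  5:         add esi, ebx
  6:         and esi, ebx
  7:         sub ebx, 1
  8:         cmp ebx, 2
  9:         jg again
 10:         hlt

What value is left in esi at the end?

2

mov esi, 5 → esi=5
mov edx, 11 → edx=11
mov ebx, 9 → ebx=9
sub esi, 9 → esi=5-9=-4
add esi, ebx → esi=(-4)+9=5
and esi, ebx → esi=5&9=1
sub ebx, 1 → ebx=9-1=8
cmp ebx, 2  (cmp 8,2)
jg again: taken
sub esi, 9 → esi=1-9=-8
add esi, ebx → esi=(-8)+8=0
and esi, ebx → esi=0&8=0
sub ebx, 1 → ebx=8-1=7
cmp ebx, 2  (cmp 7,2)
jg again: taken
sub esi, 9 → esi=0-9=-9
add esi, ebx → esi=(-9)+7=-2
and esi, ebx → esi=(-2)&7=6
sub ebx, 1 → ebx=7-1=6
cmp ebx, 2  (cmp 6,2)
jg again: taken
sub esi, 9 → esi=6-9=-3
add esi, ebx → esi=(-3)+6=3
and esi, ebx → esi=3&6=2
sub ebx, 1 → ebx=6-1=5
cmp ebx, 2  (cmp 5,2)
jg again: taken
sub esi, 9 → esi=2-9=-7
add esi, ebx → esi=(-7)+5=-2
and esi, ebx → esi=(-2)&5=4
sub ebx, 1 → ebx=5-1=4
cmp ebx, 2  (cmp 4,2)
jg again: taken
sub esi, 9 → esi=4-9=-5
add esi, ebx → esi=(-5)+4=-1
and esi, ebx → esi=(-1)&4=4
sub ebx, 1 → ebx=4-1=3
cmp ebx, 2  (cmp 3,2)
jg again: taken
sub esi, 9 → esi=4-9=-5
add esi, ebx → esi=(-5)+3=-2
and esi, ebx → esi=(-2)&3=2
sub ebx, 1 → ebx=3-1=2
cmp ebx, 2  (cmp 2,2)
jg again: not taken
halt.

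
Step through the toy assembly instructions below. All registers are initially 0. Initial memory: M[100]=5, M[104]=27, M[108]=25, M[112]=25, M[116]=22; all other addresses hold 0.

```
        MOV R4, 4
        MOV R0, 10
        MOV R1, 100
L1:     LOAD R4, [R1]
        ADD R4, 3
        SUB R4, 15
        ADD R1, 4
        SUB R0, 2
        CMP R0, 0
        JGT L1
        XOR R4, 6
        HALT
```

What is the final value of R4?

after MOV R4, 4: R4=4
after MOV R0, 10: R0=10
after MOV R1, 100: R1=100
after LOAD R4, [R1]: R4=M[100]=5
after ADD R4, 3: R4=5+3=8
after SUB R4, 15: R4=8-15=-7
after ADD R1, 4: R1=100+4=104
after SUB R0, 2: R0=10-2=8
CMP R0, 0  (cmp 8,0)
JGT L1: taken
after LOAD R4, [R1]: R4=M[104]=27
after ADD R4, 3: R4=27+3=30
after SUB R4, 15: R4=30-15=15
after ADD R1, 4: R1=104+4=108
after SUB R0, 2: R0=8-2=6
CMP R0, 0  (cmp 6,0)
JGT L1: taken
after LOAD R4, [R1]: R4=M[108]=25
after ADD R4, 3: R4=25+3=28
after SUB R4, 15: R4=28-15=13
after ADD R1, 4: R1=108+4=112
after SUB R0, 2: R0=6-2=4
CMP R0, 0  (cmp 4,0)
JGT L1: taken
after LOAD R4, [R1]: R4=M[112]=25
after ADD R4, 3: R4=25+3=28
after SUB R4, 15: R4=28-15=13
after ADD R1, 4: R1=112+4=116
after SUB R0, 2: R0=4-2=2
CMP R0, 0  (cmp 2,0)
JGT L1: taken
after LOAD R4, [R1]: R4=M[116]=22
after ADD R4, 3: R4=22+3=25
after SUB R4, 15: R4=25-15=10
after ADD R1, 4: R1=116+4=120
after SUB R0, 2: R0=2-2=0
CMP R0, 0  (cmp 0,0)
JGT L1: not taken
after XOR R4, 6: R4=10^6=12
halt.

12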